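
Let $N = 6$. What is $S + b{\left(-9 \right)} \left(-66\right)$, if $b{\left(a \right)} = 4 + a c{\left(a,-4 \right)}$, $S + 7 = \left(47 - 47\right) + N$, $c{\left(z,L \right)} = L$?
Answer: $-2641$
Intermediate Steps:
$S = -1$ ($S = -7 + \left(\left(47 - 47\right) + 6\right) = -7 + \left(0 + 6\right) = -7 + 6 = -1$)
$b{\left(a \right)} = 4 - 4 a$ ($b{\left(a \right)} = 4 + a \left(-4\right) = 4 - 4 a$)
$S + b{\left(-9 \right)} \left(-66\right) = -1 + \left(4 - -36\right) \left(-66\right) = -1 + \left(4 + 36\right) \left(-66\right) = -1 + 40 \left(-66\right) = -1 - 2640 = -2641$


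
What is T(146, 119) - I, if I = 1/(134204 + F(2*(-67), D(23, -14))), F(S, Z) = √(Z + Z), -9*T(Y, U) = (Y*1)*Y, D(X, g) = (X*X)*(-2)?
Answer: -95979104437787/40524110397 + 23*I/9005357866 ≈ -2368.4 + 2.554e-9*I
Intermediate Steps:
D(X, g) = -2*X² (D(X, g) = X²*(-2) = -2*X²)
T(Y, U) = -Y²/9 (T(Y, U) = -Y*1*Y/9 = -Y*Y/9 = -Y²/9)
F(S, Z) = √2*√Z (F(S, Z) = √(2*Z) = √2*√Z)
I = (134204 - 46*I)/18010715732 (I = 1/(134204 + √2*√(-2*23²)) = 1/(134204 + √2*√(-2*529)) = 1/(134204 + √2*√(-1058)) = 1/(134204 + √2*(23*I*√2)) = 1/(134204 + 46*I) = (134204 - 46*I)/18010715732 ≈ 7.4513e-6 - 2.554e-9*I)
T(146, 119) - I = -⅑*146² - (33551/4502678933 - 23*I/9005357866) = -⅑*21316 + (-33551/4502678933 + 23*I/9005357866) = -21316/9 + (-33551/4502678933 + 23*I/9005357866) = -95979104437787/40524110397 + 23*I/9005357866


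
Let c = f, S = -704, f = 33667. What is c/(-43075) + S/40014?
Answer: -688738069/861801525 ≈ -0.79918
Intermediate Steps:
c = 33667
c/(-43075) + S/40014 = 33667/(-43075) - 704/40014 = 33667*(-1/43075) - 704*1/40014 = -33667/43075 - 352/20007 = -688738069/861801525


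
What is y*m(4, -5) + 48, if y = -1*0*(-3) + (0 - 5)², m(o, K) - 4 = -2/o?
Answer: 271/2 ≈ 135.50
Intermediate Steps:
m(o, K) = 4 - 2/o
y = 25 (y = 0*(-3) + (-5)² = 0 + 25 = 25)
y*m(4, -5) + 48 = 25*(4 - 2/4) + 48 = 25*(4 - 2*¼) + 48 = 25*(4 - ½) + 48 = 25*(7/2) + 48 = 175/2 + 48 = 271/2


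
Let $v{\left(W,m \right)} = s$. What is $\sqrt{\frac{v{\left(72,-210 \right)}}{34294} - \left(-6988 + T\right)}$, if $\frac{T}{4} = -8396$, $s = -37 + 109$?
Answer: $\frac{6 \sqrt{331360116490}}{17147} \approx 201.42$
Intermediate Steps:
$s = 72$
$v{\left(W,m \right)} = 72$
$T = -33584$ ($T = 4 \left(-8396\right) = -33584$)
$\sqrt{\frac{v{\left(72,-210 \right)}}{34294} - \left(-6988 + T\right)} = \sqrt{\frac{72}{34294} + \left(6988 - -33584\right)} = \sqrt{72 \cdot \frac{1}{34294} + \left(6988 + 33584\right)} = \sqrt{\frac{36}{17147} + 40572} = \sqrt{\frac{695688120}{17147}} = \frac{6 \sqrt{331360116490}}{17147}$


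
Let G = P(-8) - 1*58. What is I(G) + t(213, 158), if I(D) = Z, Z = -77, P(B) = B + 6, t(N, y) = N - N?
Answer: -77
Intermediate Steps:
t(N, y) = 0
P(B) = 6 + B
G = -60 (G = (6 - 8) - 1*58 = -2 - 58 = -60)
I(D) = -77
I(G) + t(213, 158) = -77 + 0 = -77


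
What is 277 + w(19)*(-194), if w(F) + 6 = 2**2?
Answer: 665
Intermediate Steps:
w(F) = -2 (w(F) = -6 + 2**2 = -6 + 4 = -2)
277 + w(19)*(-194) = 277 - 2*(-194) = 277 + 388 = 665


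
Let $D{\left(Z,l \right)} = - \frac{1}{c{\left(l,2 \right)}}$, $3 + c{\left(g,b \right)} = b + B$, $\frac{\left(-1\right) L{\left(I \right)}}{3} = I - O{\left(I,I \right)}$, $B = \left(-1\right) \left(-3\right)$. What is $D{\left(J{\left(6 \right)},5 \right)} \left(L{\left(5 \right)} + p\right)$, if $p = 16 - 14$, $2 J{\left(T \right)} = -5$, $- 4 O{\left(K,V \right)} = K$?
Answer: $\frac{67}{8} \approx 8.375$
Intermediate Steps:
$B = 3$
$O{\left(K,V \right)} = - \frac{K}{4}$
$J{\left(T \right)} = - \frac{5}{2}$ ($J{\left(T \right)} = \frac{1}{2} \left(-5\right) = - \frac{5}{2}$)
$L{\left(I \right)} = - \frac{15 I}{4}$ ($L{\left(I \right)} = - 3 \left(I - - \frac{I}{4}\right) = - 3 \left(I + \frac{I}{4}\right) = - 3 \frac{5 I}{4} = - \frac{15 I}{4}$)
$c{\left(g,b \right)} = b$ ($c{\left(g,b \right)} = -3 + \left(b + 3\right) = -3 + \left(3 + b\right) = b$)
$p = 2$ ($p = 16 - 14 = 2$)
$D{\left(Z,l \right)} = - \frac{1}{2}$
$D{\left(J{\left(6 \right)},5 \right)} \left(L{\left(5 \right)} + p\right) = - \frac{\left(- \frac{15}{4}\right) 5 + 2}{2} = - \frac{- \frac{75}{4} + 2}{2} = \left(- \frac{1}{2}\right) \left(- \frac{67}{4}\right) = \frac{67}{8}$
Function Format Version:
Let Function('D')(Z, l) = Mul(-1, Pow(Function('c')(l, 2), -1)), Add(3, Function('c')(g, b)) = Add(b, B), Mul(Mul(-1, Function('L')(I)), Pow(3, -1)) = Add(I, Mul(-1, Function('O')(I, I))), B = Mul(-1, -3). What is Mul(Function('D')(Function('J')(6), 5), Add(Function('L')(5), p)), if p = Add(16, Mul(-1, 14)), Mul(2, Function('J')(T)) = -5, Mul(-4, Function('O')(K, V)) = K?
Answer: Rational(67, 8) ≈ 8.3750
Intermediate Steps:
B = 3
Function('O')(K, V) = Mul(Rational(-1, 4), K)
Function('J')(T) = Rational(-5, 2) (Function('J')(T) = Mul(Rational(1, 2), -5) = Rational(-5, 2))
Function('L')(I) = Mul(Rational(-15, 4), I) (Function('L')(I) = Mul(-3, Add(I, Mul(-1, Mul(Rational(-1, 4), I)))) = Mul(-3, Add(I, Mul(Rational(1, 4), I))) = Mul(-3, Mul(Rational(5, 4), I)) = Mul(Rational(-15, 4), I))
Function('c')(g, b) = b (Function('c')(g, b) = Add(-3, Add(b, 3)) = Add(-3, Add(3, b)) = b)
p = 2 (p = Add(16, -14) = 2)
Function('D')(Z, l) = Rational(-1, 2) (Function('D')(Z, l) = Mul(-1, Pow(2, -1)) = Mul(-1, Rational(1, 2)) = Rational(-1, 2))
Mul(Function('D')(Function('J')(6), 5), Add(Function('L')(5), p)) = Mul(Rational(-1, 2), Add(Mul(Rational(-15, 4), 5), 2)) = Mul(Rational(-1, 2), Add(Rational(-75, 4), 2)) = Mul(Rational(-1, 2), Rational(-67, 4)) = Rational(67, 8)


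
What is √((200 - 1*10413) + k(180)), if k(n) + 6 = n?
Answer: I*√10039 ≈ 100.19*I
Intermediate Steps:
k(n) = -6 + n
√((200 - 1*10413) + k(180)) = √((200 - 1*10413) + (-6 + 180)) = √((200 - 10413) + 174) = √(-10213 + 174) = √(-10039) = I*√10039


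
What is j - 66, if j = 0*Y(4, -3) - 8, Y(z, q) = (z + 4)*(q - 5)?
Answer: -74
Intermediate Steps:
Y(z, q) = (-5 + q)*(4 + z) (Y(z, q) = (4 + z)*(-5 + q) = (-5 + q)*(4 + z))
j = -8 (j = 0*(-20 - 5*4 + 4*(-3) - 3*4) - 8 = 0*(-20 - 20 - 12 - 12) - 8 = 0*(-64) - 8 = 0 - 8 = -8)
j - 66 = -8 - 66 = -74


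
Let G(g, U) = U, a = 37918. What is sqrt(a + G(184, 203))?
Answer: sqrt(38121) ≈ 195.25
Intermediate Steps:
sqrt(a + G(184, 203)) = sqrt(37918 + 203) = sqrt(38121)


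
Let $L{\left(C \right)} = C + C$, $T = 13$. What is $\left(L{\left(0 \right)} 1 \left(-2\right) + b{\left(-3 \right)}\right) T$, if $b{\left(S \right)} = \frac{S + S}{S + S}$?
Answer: $13$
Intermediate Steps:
$b{\left(S \right)} = 1$ ($b{\left(S \right)} = \frac{2 S}{2 S} = 2 S \frac{1}{2 S} = 1$)
$L{\left(C \right)} = 2 C$
$\left(L{\left(0 \right)} 1 \left(-2\right) + b{\left(-3 \right)}\right) T = \left(2 \cdot 0 \cdot 1 \left(-2\right) + 1\right) 13 = \left(0 \left(-2\right) + 1\right) 13 = \left(0 + 1\right) 13 = 1 \cdot 13 = 13$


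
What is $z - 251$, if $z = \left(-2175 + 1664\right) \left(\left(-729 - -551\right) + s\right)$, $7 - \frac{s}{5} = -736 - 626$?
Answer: $-3407088$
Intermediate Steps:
$s = 6845$ ($s = 35 - 5 \left(-736 - 626\right) = 35 - -6810 = 35 + 6810 = 6845$)
$z = -3406837$ ($z = \left(-2175 + 1664\right) \left(\left(-729 - -551\right) + 6845\right) = - 511 \left(\left(-729 + 551\right) + 6845\right) = - 511 \left(-178 + 6845\right) = \left(-511\right) 6667 = -3406837$)
$z - 251 = -3406837 - 251 = -3407088$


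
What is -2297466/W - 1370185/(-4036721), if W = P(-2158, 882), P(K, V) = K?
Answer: 18779728964/17634097 ≈ 1065.0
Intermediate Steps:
W = -2158
-2297466/W - 1370185/(-4036721) = -2297466/(-2158) - 1370185/(-4036721) = -2297466*(-1/2158) - 1370185*(-1/4036721) = 1148733/1079 + 72115/212459 = 18779728964/17634097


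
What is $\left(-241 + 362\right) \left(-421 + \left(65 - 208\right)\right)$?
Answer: $-68244$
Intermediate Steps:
$\left(-241 + 362\right) \left(-421 + \left(65 - 208\right)\right) = 121 \left(-421 - 143\right) = 121 \left(-564\right) = -68244$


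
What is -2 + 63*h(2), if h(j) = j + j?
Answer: 250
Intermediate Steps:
h(j) = 2*j
-2 + 63*h(2) = -2 + 63*(2*2) = -2 + 63*4 = -2 + 252 = 250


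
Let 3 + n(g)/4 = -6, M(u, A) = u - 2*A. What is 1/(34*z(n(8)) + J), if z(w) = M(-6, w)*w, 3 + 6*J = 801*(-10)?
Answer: -2/164239 ≈ -1.2177e-5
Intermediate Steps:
J = -2671/2 (J = -½ + (801*(-10))/6 = -½ + (⅙)*(-8010) = -½ - 1335 = -2671/2 ≈ -1335.5)
n(g) = -36 (n(g) = -12 + 4*(-6) = -12 - 24 = -36)
z(w) = w*(-6 - 2*w) (z(w) = (-6 - 2*w)*w = w*(-6 - 2*w))
1/(34*z(n(8)) + J) = 1/(34*(-2*(-36)*(3 - 36)) - 2671/2) = 1/(34*(-2*(-36)*(-33)) - 2671/2) = 1/(34*(-2376) - 2671/2) = 1/(-80784 - 2671/2) = 1/(-164239/2) = -2/164239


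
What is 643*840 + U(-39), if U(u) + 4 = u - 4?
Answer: 540073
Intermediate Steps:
U(u) = -8 + u (U(u) = -4 + (u - 4) = -4 + (-4 + u) = -8 + u)
643*840 + U(-39) = 643*840 + (-8 - 39) = 540120 - 47 = 540073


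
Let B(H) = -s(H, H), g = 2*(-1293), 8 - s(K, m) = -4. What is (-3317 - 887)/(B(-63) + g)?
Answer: 2102/1299 ≈ 1.6182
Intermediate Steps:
s(K, m) = 12 (s(K, m) = 8 - 1*(-4) = 8 + 4 = 12)
g = -2586
B(H) = -12 (B(H) = -1*12 = -12)
(-3317 - 887)/(B(-63) + g) = (-3317 - 887)/(-12 - 2586) = -4204/(-2598) = -4204*(-1/2598) = 2102/1299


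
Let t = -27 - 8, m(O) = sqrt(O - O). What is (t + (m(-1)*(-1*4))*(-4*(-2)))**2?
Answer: 1225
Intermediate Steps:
m(O) = 0 (m(O) = sqrt(0) = 0)
t = -35
(t + (m(-1)*(-1*4))*(-4*(-2)))**2 = (-35 + (0*(-1*4))*(-4*(-2)))**2 = (-35 + (0*(-4))*8)**2 = (-35 + 0*8)**2 = (-35 + 0)**2 = (-35)**2 = 1225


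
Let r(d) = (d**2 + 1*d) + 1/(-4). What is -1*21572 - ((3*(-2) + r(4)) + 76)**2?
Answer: -474033/16 ≈ -29627.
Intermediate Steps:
r(d) = -1/4 + d + d**2 (r(d) = (d**2 + d) - 1/4 = (d + d**2) - 1/4 = -1/4 + d + d**2)
-1*21572 - ((3*(-2) + r(4)) + 76)**2 = -1*21572 - ((3*(-2) + (-1/4 + 4 + 4**2)) + 76)**2 = -21572 - ((-6 + (-1/4 + 4 + 16)) + 76)**2 = -21572 - ((-6 + 79/4) + 76)**2 = -21572 - (55/4 + 76)**2 = -21572 - (359/4)**2 = -21572 - 1*128881/16 = -21572 - 128881/16 = -474033/16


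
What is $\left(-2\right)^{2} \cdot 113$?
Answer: $452$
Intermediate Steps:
$\left(-2\right)^{2} \cdot 113 = 4 \cdot 113 = 452$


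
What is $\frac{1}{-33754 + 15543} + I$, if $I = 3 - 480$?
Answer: $- \frac{8686648}{18211} \approx -477.0$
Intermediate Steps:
$I = -477$ ($I = 3 - 480 = -477$)
$\frac{1}{-33754 + 15543} + I = \frac{1}{-33754 + 15543} - 477 = \frac{1}{-18211} - 477 = - \frac{1}{18211} - 477 = - \frac{8686648}{18211}$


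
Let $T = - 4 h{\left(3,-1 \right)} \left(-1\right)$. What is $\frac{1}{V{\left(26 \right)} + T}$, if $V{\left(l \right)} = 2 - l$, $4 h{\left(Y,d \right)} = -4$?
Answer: $- \frac{1}{28} \approx -0.035714$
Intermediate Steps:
$h{\left(Y,d \right)} = -1$ ($h{\left(Y,d \right)} = \frac{1}{4} \left(-4\right) = -1$)
$T = -4$ ($T = \left(-4\right) \left(-1\right) \left(-1\right) = 4 \left(-1\right) = -4$)
$\frac{1}{V{\left(26 \right)} + T} = \frac{1}{\left(2 - 26\right) - 4} = \frac{1}{-24 - 4} = \frac{1}{-28} = - \frac{1}{28}$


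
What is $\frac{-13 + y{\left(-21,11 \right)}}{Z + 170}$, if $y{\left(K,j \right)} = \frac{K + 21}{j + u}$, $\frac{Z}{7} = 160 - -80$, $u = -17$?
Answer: $- \frac{13}{1850} \approx -0.007027$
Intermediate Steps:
$Z = 1680$ ($Z = 7 \left(160 - -80\right) = 7 \left(160 + 80\right) = 7 \cdot 240 = 1680$)
$y{\left(K,j \right)} = \frac{21 + K}{-17 + j}$ ($y{\left(K,j \right)} = \frac{K + 21}{j - 17} = \frac{21 + K}{-17 + j}$)
$\frac{-13 + y{\left(-21,11 \right)}}{Z + 170} = \frac{-13 + \frac{21 - 21}{-17 + 11}}{1680 + 170} = \frac{-13 + \frac{1}{-6} \cdot 0}{1850} = \left(-13 - 0\right) \frac{1}{1850} = \left(-13 + 0\right) \frac{1}{1850} = \left(-13\right) \frac{1}{1850} = - \frac{13}{1850}$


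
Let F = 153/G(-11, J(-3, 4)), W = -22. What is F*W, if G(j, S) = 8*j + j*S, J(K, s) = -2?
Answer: 51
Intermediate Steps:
G(j, S) = 8*j + S*j
F = -51/22 (F = 153/((-11*(8 - 2))) = 153/((-11*6)) = 153/(-66) = 153*(-1/66) = -51/22 ≈ -2.3182)
F*W = -51/22*(-22) = 51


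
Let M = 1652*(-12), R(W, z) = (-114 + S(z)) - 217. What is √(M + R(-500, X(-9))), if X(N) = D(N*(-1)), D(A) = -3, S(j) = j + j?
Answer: I*√20161 ≈ 141.99*I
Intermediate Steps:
S(j) = 2*j
X(N) = -3
R(W, z) = -331 + 2*z (R(W, z) = (-114 + 2*z) - 217 = -331 + 2*z)
M = -19824
√(M + R(-500, X(-9))) = √(-19824 + (-331 + 2*(-3))) = √(-19824 + (-331 - 6)) = √(-19824 - 337) = √(-20161) = I*√20161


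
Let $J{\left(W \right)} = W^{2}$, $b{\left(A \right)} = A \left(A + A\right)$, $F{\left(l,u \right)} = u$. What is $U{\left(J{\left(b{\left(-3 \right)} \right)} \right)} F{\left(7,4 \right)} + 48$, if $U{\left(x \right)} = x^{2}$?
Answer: $419952$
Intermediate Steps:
$b{\left(A \right)} = 2 A^{2}$ ($b{\left(A \right)} = A 2 A = 2 A^{2}$)
$U{\left(J{\left(b{\left(-3 \right)} \right)} \right)} F{\left(7,4 \right)} + 48 = \left(\left(2 \left(-3\right)^{2}\right)^{2}\right)^{2} \cdot 4 + 48 = \left(\left(2 \cdot 9\right)^{2}\right)^{2} \cdot 4 + 48 = \left(18^{2}\right)^{2} \cdot 4 + 48 = 324^{2} \cdot 4 + 48 = 104976 \cdot 4 + 48 = 419904 + 48 = 419952$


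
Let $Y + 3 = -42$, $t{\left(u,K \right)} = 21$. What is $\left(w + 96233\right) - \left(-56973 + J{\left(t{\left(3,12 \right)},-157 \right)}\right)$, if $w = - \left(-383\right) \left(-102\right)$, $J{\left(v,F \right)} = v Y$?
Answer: $115085$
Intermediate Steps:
$Y = -45$ ($Y = -3 - 42 = -45$)
$J{\left(v,F \right)} = - 45 v$ ($J{\left(v,F \right)} = v \left(-45\right) = - 45 v$)
$w = -39066$ ($w = \left(-1\right) 39066 = -39066$)
$\left(w + 96233\right) - \left(-56973 + J{\left(t{\left(3,12 \right)},-157 \right)}\right) = \left(-39066 + 96233\right) + \left(56973 - \left(-45\right) 21\right) = 57167 + \left(56973 - -945\right) = 57167 + \left(56973 + 945\right) = 57167 + 57918 = 115085$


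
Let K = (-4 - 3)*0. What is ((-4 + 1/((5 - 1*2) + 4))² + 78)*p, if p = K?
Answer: 0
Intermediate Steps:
K = 0 (K = -7*0 = 0)
p = 0
((-4 + 1/((5 - 1*2) + 4))² + 78)*p = ((-4 + 1/((5 - 1*2) + 4))² + 78)*0 = ((-4 + 1/((5 - 2) + 4))² + 78)*0 = ((-4 + 1/(3 + 4))² + 78)*0 = ((-4 + 1/7)² + 78)*0 = ((-4 + ⅐)² + 78)*0 = ((-27/7)² + 78)*0 = (729/49 + 78)*0 = (4551/49)*0 = 0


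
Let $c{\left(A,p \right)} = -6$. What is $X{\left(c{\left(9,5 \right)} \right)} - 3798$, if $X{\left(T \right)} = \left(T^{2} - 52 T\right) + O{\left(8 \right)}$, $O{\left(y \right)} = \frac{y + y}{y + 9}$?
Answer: $- \frac{58634}{17} \approx -3449.1$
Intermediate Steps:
$O{\left(y \right)} = \frac{2 y}{9 + y}$
$X{\left(T \right)} = \frac{16}{17} + T^{2} - 52 T$ ($X{\left(T \right)} = \left(T^{2} - 52 T\right) + 2 \cdot 8 \frac{1}{9 + 8} = \left(T^{2} - 52 T\right) + 2 \cdot 8 \cdot \frac{1}{17} = \left(T^{2} - 52 T\right) + \frac{16}{17} = \frac{16}{17} + T^{2} - 52 T$)
$X{\left(c{\left(9,5 \right)} \right)} - 3798 = \left(\frac{16}{17} + \left(-6\right)^{2} - -312\right) - 3798 = \left(\frac{16}{17} + 36 + 312\right) - 3798 = \frac{5932}{17} - 3798 = - \frac{58634}{17}$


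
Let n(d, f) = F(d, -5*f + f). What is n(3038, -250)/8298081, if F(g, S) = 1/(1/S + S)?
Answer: 1000/8298089298081 ≈ 1.2051e-10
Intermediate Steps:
F(g, S) = 1/(S + 1/S)
n(d, f) = -4*f/(1 + 16*f²) (n(d, f) = (-5*f + f)/(1 + (-5*f + f)²) = (-4*f)/(1 + (-4*f)²) = (-4*f)/(1 + 16*f²) = -4*f/(1 + 16*f²))
n(3038, -250)/8298081 = -4*(-250)/(1 + 16*(-250)²)/8298081 = -4*(-250)/(1 + 16*62500)*(1/8298081) = -4*(-250)/(1 + 1000000)*(1/8298081) = -4*(-250)/1000001*(1/8298081) = -4*(-250)*1/1000001*(1/8298081) = (1000/1000001)*(1/8298081) = 1000/8298089298081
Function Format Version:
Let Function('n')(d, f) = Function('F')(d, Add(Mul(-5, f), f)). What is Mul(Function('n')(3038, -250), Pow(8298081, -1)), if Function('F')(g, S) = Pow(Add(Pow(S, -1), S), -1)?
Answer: Rational(1000, 8298089298081) ≈ 1.2051e-10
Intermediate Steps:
Function('F')(g, S) = Pow(Add(S, Pow(S, -1)), -1)
Function('n')(d, f) = Mul(-4, f, Pow(Add(1, Mul(16, Pow(f, 2))), -1)) (Function('n')(d, f) = Mul(Add(Mul(-5, f), f), Pow(Add(1, Pow(Add(Mul(-5, f), f), 2)), -1)) = Mul(Mul(-4, f), Pow(Add(1, Pow(Mul(-4, f), 2)), -1)) = Mul(Mul(-4, f), Pow(Add(1, Mul(16, Pow(f, 2))), -1)) = Mul(-4, f, Pow(Add(1, Mul(16, Pow(f, 2))), -1)))
Mul(Function('n')(3038, -250), Pow(8298081, -1)) = Mul(Mul(-4, -250, Pow(Add(1, Mul(16, Pow(-250, 2))), -1)), Pow(8298081, -1)) = Mul(Mul(-4, -250, Pow(Add(1, Mul(16, 62500)), -1)), Rational(1, 8298081)) = Mul(Mul(-4, -250, Pow(Add(1, 1000000), -1)), Rational(1, 8298081)) = Mul(Mul(-4, -250, Pow(1000001, -1)), Rational(1, 8298081)) = Mul(Mul(-4, -250, Rational(1, 1000001)), Rational(1, 8298081)) = Mul(Rational(1000, 1000001), Rational(1, 8298081)) = Rational(1000, 8298089298081)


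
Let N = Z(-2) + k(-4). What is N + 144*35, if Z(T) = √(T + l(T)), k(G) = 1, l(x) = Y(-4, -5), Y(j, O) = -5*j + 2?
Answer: 5041 + 2*√5 ≈ 5045.5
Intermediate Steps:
Y(j, O) = 2 - 5*j
l(x) = 22 (l(x) = 2 - 5*(-4) = 2 + 20 = 22)
Z(T) = √(22 + T) (Z(T) = √(T + 22) = √(22 + T))
N = 1 + 2*√5 (N = √(22 - 2) + 1 = √20 + 1 = 2*√5 + 1 = 1 + 2*√5 ≈ 5.4721)
N + 144*35 = (1 + 2*√5) + 144*35 = (1 + 2*√5) + 5040 = 5041 + 2*√5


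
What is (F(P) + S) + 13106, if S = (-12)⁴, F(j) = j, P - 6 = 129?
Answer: 33977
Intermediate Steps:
P = 135 (P = 6 + 129 = 135)
S = 20736
(F(P) + S) + 13106 = (135 + 20736) + 13106 = 20871 + 13106 = 33977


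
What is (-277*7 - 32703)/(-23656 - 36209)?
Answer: 34642/59865 ≈ 0.57867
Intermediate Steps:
(-277*7 - 32703)/(-23656 - 36209) = (-1939 - 32703)/(-59865) = -34642*(-1/59865) = 34642/59865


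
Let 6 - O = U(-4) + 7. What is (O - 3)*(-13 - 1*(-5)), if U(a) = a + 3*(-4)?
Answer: -96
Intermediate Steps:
U(a) = -12 + a (U(a) = a - 12 = -12 + a)
O = 15 (O = 6 - ((-12 - 4) + 7) = 6 - (-16 + 7) = 6 - 1*(-9) = 6 + 9 = 15)
(O - 3)*(-13 - 1*(-5)) = (15 - 3)*(-13 - 1*(-5)) = 12*(-13 + 5) = 12*(-8) = -96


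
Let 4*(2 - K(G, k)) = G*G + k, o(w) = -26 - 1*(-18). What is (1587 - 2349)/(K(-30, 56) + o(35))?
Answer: 762/245 ≈ 3.1102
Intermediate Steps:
o(w) = -8 (o(w) = -26 + 18 = -8)
K(G, k) = 2 - k/4 - G**2/4 (K(G, k) = 2 - (G*G + k)/4 = 2 - (G**2 + k)/4 = 2 - (k + G**2)/4 = 2 + (-k/4 - G**2/4) = 2 - k/4 - G**2/4)
(1587 - 2349)/(K(-30, 56) + o(35)) = (1587 - 2349)/((2 - 1/4*56 - 1/4*(-30)**2) - 8) = -762/((2 - 14 - 1/4*900) - 8) = -762/((2 - 14 - 225) - 8) = -762/(-237 - 8) = -762/(-245) = -762*(-1/245) = 762/245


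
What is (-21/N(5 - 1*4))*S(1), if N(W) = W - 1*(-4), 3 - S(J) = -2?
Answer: -21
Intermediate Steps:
S(J) = 5 (S(J) = 3 - 1*(-2) = 3 + 2 = 5)
N(W) = 4 + W (N(W) = W + 4 = 4 + W)
(-21/N(5 - 1*4))*S(1) = -21/(4 + (5 - 1*4))*5 = -21/(4 + (5 - 4))*5 = -21/(4 + 1)*5 = -21/5*5 = -21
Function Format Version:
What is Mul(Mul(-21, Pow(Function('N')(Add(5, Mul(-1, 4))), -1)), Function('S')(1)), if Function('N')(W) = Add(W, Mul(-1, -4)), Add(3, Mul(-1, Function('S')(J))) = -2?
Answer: -21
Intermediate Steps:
Function('S')(J) = 5 (Function('S')(J) = Add(3, Mul(-1, -2)) = Add(3, 2) = 5)
Function('N')(W) = Add(4, W) (Function('N')(W) = Add(W, 4) = Add(4, W))
Mul(Mul(-21, Pow(Function('N')(Add(5, Mul(-1, 4))), -1)), Function('S')(1)) = Mul(Mul(-21, Pow(Add(4, Add(5, Mul(-1, 4))), -1)), 5) = Mul(Mul(-21, Pow(Add(4, Add(5, -4)), -1)), 5) = Mul(Mul(-21, Pow(Add(4, 1), -1)), 5) = Mul(Mul(-21, Pow(5, -1)), 5) = Mul(Mul(-21, Rational(1, 5)), 5) = Mul(Rational(-21, 5), 5) = -21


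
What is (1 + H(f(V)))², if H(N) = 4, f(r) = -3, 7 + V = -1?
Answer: 25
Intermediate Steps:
V = -8 (V = -7 - 1 = -8)
(1 + H(f(V)))² = (1 + 4)² = 5² = 25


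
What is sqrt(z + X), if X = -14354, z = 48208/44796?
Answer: I*sqrt(1800109274406)/11199 ≈ 119.8*I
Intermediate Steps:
z = 12052/11199 (z = 48208*(1/44796) = 12052/11199 ≈ 1.0762)
sqrt(z + X) = sqrt(12052/11199 - 14354) = sqrt(-160738394/11199) = I*sqrt(1800109274406)/11199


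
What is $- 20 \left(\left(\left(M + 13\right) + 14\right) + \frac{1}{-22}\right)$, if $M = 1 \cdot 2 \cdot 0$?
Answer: $- \frac{5930}{11} \approx -539.09$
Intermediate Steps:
$M = 0$ ($M = 2 \cdot 0 = 0$)
$- 20 \left(\left(\left(M + 13\right) + 14\right) + \frac{1}{-22}\right) = - 20 \left(\left(\left(0 + 13\right) + 14\right) + \frac{1}{-22}\right) = - 20 \left(\left(13 + 14\right) - \frac{1}{22}\right) = - 20 \left(27 - \frac{1}{22}\right) = \left(-20\right) \frac{593}{22} = - \frac{5930}{11}$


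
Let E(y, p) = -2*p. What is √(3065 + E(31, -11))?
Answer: 21*√7 ≈ 55.561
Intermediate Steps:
√(3065 + E(31, -11)) = √(3065 - 2*(-11)) = √(3065 + 22) = √3087 = 21*√7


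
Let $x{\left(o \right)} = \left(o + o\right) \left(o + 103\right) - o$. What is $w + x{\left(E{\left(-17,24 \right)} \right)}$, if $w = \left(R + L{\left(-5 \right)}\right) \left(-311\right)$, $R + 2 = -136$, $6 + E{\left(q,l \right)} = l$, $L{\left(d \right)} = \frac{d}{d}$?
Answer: $46945$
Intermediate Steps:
$L{\left(d \right)} = 1$
$E{\left(q,l \right)} = -6 + l$
$R = -138$ ($R = -2 - 136 = -138$)
$x{\left(o \right)} = - o + 2 o \left(103 + o\right)$ ($x{\left(o \right)} = 2 o \left(103 + o\right) - o = - o + 2 o \left(103 + o\right)$)
$w = 42607$ ($w = \left(-138 + 1\right) \left(-311\right) = \left(-137\right) \left(-311\right) = 42607$)
$w + x{\left(E{\left(-17,24 \right)} \right)} = 42607 + \left(-6 + 24\right) \left(205 + 2 \left(-6 + 24\right)\right) = 42607 + 18 \left(205 + 2 \cdot 18\right) = 42607 + 18 \left(205 + 36\right) = 42607 + 18 \cdot 241 = 42607 + 4338 = 46945$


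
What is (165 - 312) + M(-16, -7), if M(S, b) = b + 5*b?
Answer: -189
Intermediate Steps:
M(S, b) = 6*b
(165 - 312) + M(-16, -7) = (165 - 312) + 6*(-7) = -147 - 42 = -189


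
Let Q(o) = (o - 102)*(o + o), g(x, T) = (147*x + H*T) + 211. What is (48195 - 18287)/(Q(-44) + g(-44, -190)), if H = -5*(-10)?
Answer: -29908/2909 ≈ -10.281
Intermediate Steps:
H = 50
g(x, T) = 211 + 50*T + 147*x (g(x, T) = (147*x + 50*T) + 211 = (50*T + 147*x) + 211 = 211 + 50*T + 147*x)
Q(o) = 2*o*(-102 + o) (Q(o) = (-102 + o)*(2*o) = 2*o*(-102 + o))
(48195 - 18287)/(Q(-44) + g(-44, -190)) = (48195 - 18287)/(2*(-44)*(-102 - 44) + (211 + 50*(-190) + 147*(-44))) = 29908/(2*(-44)*(-146) + (211 - 9500 - 6468)) = 29908/(12848 - 15757) = 29908/(-2909) = 29908*(-1/2909) = -29908/2909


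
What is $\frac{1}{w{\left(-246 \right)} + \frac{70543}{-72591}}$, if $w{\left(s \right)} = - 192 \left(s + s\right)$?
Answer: $\frac{72591}{6857165681} \approx 1.0586 \cdot 10^{-5}$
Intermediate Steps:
$w{\left(s \right)} = - 384 s$ ($w{\left(s \right)} = - 192 \cdot 2 s = - 384 s$)
$\frac{1}{w{\left(-246 \right)} + \frac{70543}{-72591}} = \frac{1}{\left(-384\right) \left(-246\right) + \frac{70543}{-72591}} = \frac{1}{94464 + 70543 \left(- \frac{1}{72591}\right)} = \frac{1}{94464 - \frac{70543}{72591}} = \frac{1}{\frac{6857165681}{72591}} = \frac{72591}{6857165681}$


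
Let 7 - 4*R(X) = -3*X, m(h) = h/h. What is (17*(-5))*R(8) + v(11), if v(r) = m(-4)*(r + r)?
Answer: -2547/4 ≈ -636.75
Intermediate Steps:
m(h) = 1
R(X) = 7/4 + 3*X/4 (R(X) = 7/4 - (-3)*X/4 = 7/4 + 3*X/4)
v(r) = 2*r (v(r) = 1*(r + r) = 1*(2*r) = 2*r)
(17*(-5))*R(8) + v(11) = (17*(-5))*(7/4 + (¾)*8) + 2*11 = -85*(7/4 + 6) + 22 = -85*31/4 + 22 = -2635/4 + 22 = -2547/4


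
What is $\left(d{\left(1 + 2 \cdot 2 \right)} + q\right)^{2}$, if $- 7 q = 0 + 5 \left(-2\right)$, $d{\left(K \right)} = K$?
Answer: $\frac{2025}{49} \approx 41.327$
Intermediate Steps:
$q = \frac{10}{7}$ ($q = - \frac{0 + 5 \left(-2\right)}{7} = - \frac{0 - 10}{7} = \left(- \frac{1}{7}\right) \left(-10\right) = \frac{10}{7} \approx 1.4286$)
$\left(d{\left(1 + 2 \cdot 2 \right)} + q\right)^{2} = \left(\left(1 + 2 \cdot 2\right) + \frac{10}{7}\right)^{2} = \left(\left(1 + 4\right) + \frac{10}{7}\right)^{2} = \left(5 + \frac{10}{7}\right)^{2} = \left(\frac{45}{7}\right)^{2} = \frac{2025}{49}$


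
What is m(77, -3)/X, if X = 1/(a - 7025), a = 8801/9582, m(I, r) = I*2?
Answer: -5182465673/4791 ≈ -1.0817e+6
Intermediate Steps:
m(I, r) = 2*I
a = 8801/9582 (a = 8801*(1/9582) = 8801/9582 ≈ 0.91849)
X = -9582/67304749 (X = 1/(8801/9582 - 7025) = 1/(-67304749/9582) = -9582/67304749 ≈ -0.00014237)
m(77, -3)/X = (2*77)/(-9582/67304749) = 154*(-67304749/9582) = -5182465673/4791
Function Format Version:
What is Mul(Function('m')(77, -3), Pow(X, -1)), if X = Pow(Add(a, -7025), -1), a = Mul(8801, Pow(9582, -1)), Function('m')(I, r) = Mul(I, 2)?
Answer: Rational(-5182465673, 4791) ≈ -1.0817e+6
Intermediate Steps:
Function('m')(I, r) = Mul(2, I)
a = Rational(8801, 9582) (a = Mul(8801, Rational(1, 9582)) = Rational(8801, 9582) ≈ 0.91849)
X = Rational(-9582, 67304749) (X = Pow(Add(Rational(8801, 9582), -7025), -1) = Pow(Rational(-67304749, 9582), -1) = Rational(-9582, 67304749) ≈ -0.00014237)
Mul(Function('m')(77, -3), Pow(X, -1)) = Mul(Mul(2, 77), Pow(Rational(-9582, 67304749), -1)) = Mul(154, Rational(-67304749, 9582)) = Rational(-5182465673, 4791)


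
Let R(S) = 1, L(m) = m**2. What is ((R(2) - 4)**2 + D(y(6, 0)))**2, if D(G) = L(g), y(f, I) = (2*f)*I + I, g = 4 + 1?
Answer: 1156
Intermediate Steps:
g = 5
y(f, I) = I + 2*I*f (y(f, I) = 2*I*f + I = I + 2*I*f)
D(G) = 25 (D(G) = 5**2 = 25)
((R(2) - 4)**2 + D(y(6, 0)))**2 = ((1 - 4)**2 + 25)**2 = ((-3)**2 + 25)**2 = (9 + 25)**2 = 34**2 = 1156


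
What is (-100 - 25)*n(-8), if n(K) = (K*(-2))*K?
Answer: 16000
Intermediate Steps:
n(K) = -2*K² (n(K) = (-2*K)*K = -2*K²)
(-100 - 25)*n(-8) = (-100 - 25)*(-2*(-8)²) = -(-250)*64 = -125*(-128) = 16000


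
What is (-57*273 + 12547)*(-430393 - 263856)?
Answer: 2092466486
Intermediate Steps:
(-57*273 + 12547)*(-430393 - 263856) = (-15561 + 12547)*(-694249) = -3014*(-694249) = 2092466486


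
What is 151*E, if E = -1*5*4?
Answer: -3020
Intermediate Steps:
E = -20 (E = -5*4 = -20)
151*E = 151*(-20) = -3020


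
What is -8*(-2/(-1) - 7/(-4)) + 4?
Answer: -26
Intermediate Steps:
-8*(-2/(-1) - 7/(-4)) + 4 = -8*(-2*(-1) - 7*(-1/4)) + 4 = -8*(2 + 7/4) + 4 = -8*15/4 + 4 = -30 + 4 = -26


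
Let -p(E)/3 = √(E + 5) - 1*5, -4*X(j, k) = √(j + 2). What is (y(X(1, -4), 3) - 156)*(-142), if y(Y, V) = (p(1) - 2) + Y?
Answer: 20306 + 426*√6 + 71*√3/2 ≈ 21411.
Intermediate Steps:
X(j, k) = -√(2 + j)/4 (X(j, k) = -√(j + 2)/4 = -√(2 + j)/4)
p(E) = 15 - 3*√(5 + E) (p(E) = -3*(√(E + 5) - 1*5) = -3*(√(5 + E) - 5) = -3*(-5 + √(5 + E)) = 15 - 3*√(5 + E))
y(Y, V) = 13 + Y - 3*√6 (y(Y, V) = ((15 - 3*√(5 + 1)) - 2) + Y = ((15 - 3*√6) - 2) + Y = (13 - 3*√6) + Y = 13 + Y - 3*√6)
(y(X(1, -4), 3) - 156)*(-142) = ((13 - √(2 + 1)/4 - 3*√6) - 156)*(-142) = ((13 - √3/4 - 3*√6) - 156)*(-142) = ((13 - 3*√6 - √3/4) - 156)*(-142) = (-143 - 3*√6 - √3/4)*(-142) = 20306 + 426*√6 + 71*√3/2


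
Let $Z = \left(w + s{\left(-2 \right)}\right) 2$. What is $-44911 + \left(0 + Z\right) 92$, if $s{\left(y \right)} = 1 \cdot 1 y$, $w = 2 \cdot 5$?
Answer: $-43439$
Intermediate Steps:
$w = 10$
$s{\left(y \right)} = y$ ($s{\left(y \right)} = 1 y = y$)
$Z = 16$ ($Z = \left(10 - 2\right) 2 = 8 \cdot 2 = 16$)
$-44911 + \left(0 + Z\right) 92 = -44911 + \left(0 + 16\right) 92 = -44911 + 16 \cdot 92 = -44911 + 1472 = -43439$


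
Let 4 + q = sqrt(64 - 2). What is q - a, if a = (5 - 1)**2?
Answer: -20 + sqrt(62) ≈ -12.126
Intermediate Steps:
q = -4 + sqrt(62) (q = -4 + sqrt(64 - 2) = -4 + sqrt(62) ≈ 3.8740)
a = 16 (a = 4**2 = 16)
q - a = (-4 + sqrt(62)) - 1*16 = (-4 + sqrt(62)) - 16 = -20 + sqrt(62)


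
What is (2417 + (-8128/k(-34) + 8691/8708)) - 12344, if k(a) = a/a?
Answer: -157214249/8708 ≈ -18054.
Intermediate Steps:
k(a) = 1
(2417 + (-8128/k(-34) + 8691/8708)) - 12344 = (2417 + (-8128/1 + 8691/8708)) - 12344 = (2417 + (-8128*1 + 8691*(1/8708))) - 12344 = (2417 + (-8128 + 8691/8708)) - 12344 = (2417 - 70769933/8708) - 12344 = -49722697/8708 - 12344 = -157214249/8708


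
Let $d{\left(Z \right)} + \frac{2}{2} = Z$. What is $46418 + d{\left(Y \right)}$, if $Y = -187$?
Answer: $46230$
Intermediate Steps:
$d{\left(Z \right)} = -1 + Z$
$46418 + d{\left(Y \right)} = 46418 - 188 = 46230$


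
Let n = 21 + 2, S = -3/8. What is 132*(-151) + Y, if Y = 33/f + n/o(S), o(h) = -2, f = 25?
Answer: -997109/50 ≈ -19942.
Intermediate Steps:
S = -3/8 (S = -3*1/8 = -3/8 ≈ -0.37500)
n = 23
Y = -509/50 (Y = 33/25 + 23/(-2) = 33*(1/25) + 23*(-1/2) = 33/25 - 23/2 = -509/50 ≈ -10.180)
132*(-151) + Y = 132*(-151) - 509/50 = -19932 - 509/50 = -997109/50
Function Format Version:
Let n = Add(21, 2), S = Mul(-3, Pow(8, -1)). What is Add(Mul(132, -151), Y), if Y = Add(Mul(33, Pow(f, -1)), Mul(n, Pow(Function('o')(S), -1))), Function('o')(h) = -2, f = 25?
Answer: Rational(-997109, 50) ≈ -19942.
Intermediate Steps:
S = Rational(-3, 8) (S = Mul(-3, Rational(1, 8)) = Rational(-3, 8) ≈ -0.37500)
n = 23
Y = Rational(-509, 50) (Y = Add(Mul(33, Pow(25, -1)), Mul(23, Pow(-2, -1))) = Add(Mul(33, Rational(1, 25)), Mul(23, Rational(-1, 2))) = Add(Rational(33, 25), Rational(-23, 2)) = Rational(-509, 50) ≈ -10.180)
Add(Mul(132, -151), Y) = Add(Mul(132, -151), Rational(-509, 50)) = Add(-19932, Rational(-509, 50)) = Rational(-997109, 50)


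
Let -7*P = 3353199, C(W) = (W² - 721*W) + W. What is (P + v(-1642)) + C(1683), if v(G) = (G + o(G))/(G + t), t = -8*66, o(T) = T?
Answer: 1238746762/1085 ≈ 1.1417e+6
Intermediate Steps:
t = -528
C(W) = W² - 720*W
v(G) = 2*G/(-528 + G) (v(G) = (G + G)/(G - 528) = (2*G)/(-528 + G) = 2*G/(-528 + G))
P = -3353199/7 (P = -⅐*3353199 = -3353199/7 ≈ -4.7903e+5)
(P + v(-1642)) + C(1683) = (-3353199/7 + 2*(-1642)/(-528 - 1642)) + 1683*(-720 + 1683) = (-3353199/7 + 2*(-1642)/(-2170)) + 1683*963 = (-3353199/7 + 2*(-1642)*(-1/2170)) + 1620729 = (-3353199/7 + 1642/1085) + 1620729 = -519744203/1085 + 1620729 = 1238746762/1085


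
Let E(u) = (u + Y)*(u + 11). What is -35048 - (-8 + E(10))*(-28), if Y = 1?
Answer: -28804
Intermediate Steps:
E(u) = (1 + u)*(11 + u) (E(u) = (u + 1)*(u + 11) = (1 + u)*(11 + u))
-35048 - (-8 + E(10))*(-28) = -35048 - (-8 + (11 + 10² + 12*10))*(-28) = -35048 - (-8 + (11 + 100 + 120))*(-28) = -35048 - (-8 + 231)*(-28) = -35048 - 223*(-28) = -35048 - 1*(-6244) = -35048 + 6244 = -28804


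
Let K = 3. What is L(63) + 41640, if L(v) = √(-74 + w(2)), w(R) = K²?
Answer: 41640 + I*√65 ≈ 41640.0 + 8.0623*I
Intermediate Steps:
w(R) = 9 (w(R) = 3² = 9)
L(v) = I*√65 (L(v) = √(-74 + 9) = √(-65) = I*√65)
L(63) + 41640 = I*√65 + 41640 = 41640 + I*√65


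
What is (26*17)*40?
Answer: 17680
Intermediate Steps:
(26*17)*40 = 442*40 = 17680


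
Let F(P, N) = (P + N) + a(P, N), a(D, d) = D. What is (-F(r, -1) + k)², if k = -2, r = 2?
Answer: 25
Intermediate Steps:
F(P, N) = N + 2*P (F(P, N) = (P + N) + P = (N + P) + P = N + 2*P)
(-F(r, -1) + k)² = (-(-1 + 2*2) - 2)² = (-(-1 + 4) - 2)² = (-1*3 - 2)² = (-3 - 2)² = (-5)² = 25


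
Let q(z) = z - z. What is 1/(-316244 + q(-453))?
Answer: -1/316244 ≈ -3.1621e-6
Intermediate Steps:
q(z) = 0
1/(-316244 + q(-453)) = 1/(-316244 + 0) = 1/(-316244) = -1/316244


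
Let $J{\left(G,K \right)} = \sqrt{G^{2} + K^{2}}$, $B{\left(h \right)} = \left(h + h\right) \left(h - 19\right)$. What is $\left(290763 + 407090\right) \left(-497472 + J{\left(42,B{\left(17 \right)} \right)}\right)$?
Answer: $-347162327616 + 1395706 \sqrt{1597} \approx -3.4711 \cdot 10^{11}$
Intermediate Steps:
$B{\left(h \right)} = 2 h \left(-19 + h\right)$
$\left(290763 + 407090\right) \left(-497472 + J{\left(42,B{\left(17 \right)} \right)}\right) = \left(290763 + 407090\right) \left(-497472 + \sqrt{42^{2} + \left(2 \cdot 17 \left(-19 + 17\right)\right)^{2}}\right) = 697853 \left(-497472 + \sqrt{1764 + \left(2 \cdot 17 \left(-2\right)\right)^{2}}\right) = 697853 \left(-497472 + \sqrt{1764 + \left(-68\right)^{2}}\right) = 697853 \left(-497472 + \sqrt{1764 + 4624}\right) = 697853 \left(-497472 + \sqrt{6388}\right) = 697853 \left(-497472 + 2 \sqrt{1597}\right) = -347162327616 + 1395706 \sqrt{1597}$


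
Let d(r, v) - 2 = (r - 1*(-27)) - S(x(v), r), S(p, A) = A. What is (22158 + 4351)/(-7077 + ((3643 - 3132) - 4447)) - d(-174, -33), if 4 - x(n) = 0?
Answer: -345886/11013 ≈ -31.407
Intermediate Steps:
x(n) = 4 (x(n) = 4 - 1*0 = 4 + 0 = 4)
d(r, v) = 29 (d(r, v) = 2 + ((r - 1*(-27)) - r) = 2 + ((r + 27) - r) = 2 + ((27 + r) - r) = 2 + 27 = 29)
(22158 + 4351)/(-7077 + ((3643 - 3132) - 4447)) - d(-174, -33) = (22158 + 4351)/(-7077 + ((3643 - 3132) - 4447)) - 1*29 = 26509/(-7077 + (511 - 4447)) - 29 = 26509/(-7077 - 3936) - 29 = 26509/(-11013) - 29 = 26509*(-1/11013) - 29 = -26509/11013 - 29 = -345886/11013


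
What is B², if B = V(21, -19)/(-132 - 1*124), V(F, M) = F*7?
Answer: 21609/65536 ≈ 0.32973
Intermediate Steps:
V(F, M) = 7*F
B = -147/256 (B = (7*21)/(-132 - 1*124) = 147/(-132 - 124) = 147/(-256) = 147*(-1/256) = -147/256 ≈ -0.57422)
B² = (-147/256)² = 21609/65536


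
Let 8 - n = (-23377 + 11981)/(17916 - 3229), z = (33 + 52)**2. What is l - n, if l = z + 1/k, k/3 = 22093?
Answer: 7024558819244/973439673 ≈ 7216.2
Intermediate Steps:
k = 66279 (k = 3*22093 = 66279)
z = 7225 (z = 85**2 = 7225)
n = 128892/14687 (n = 8 - (-23377 + 11981)/(17916 - 3229) = 8 - (-11396)/14687 = 8 - 1*(-11396/14687) = 8 + 11396/14687 = 128892/14687 ≈ 8.7759)
l = 478865776/66279 (l = 7225 + 1/66279 = 478865776/66279 ≈ 7225.0)
l - n = 478865776/66279 - 1*128892/14687 = 478865776/66279 - 128892/14687 = 7024558819244/973439673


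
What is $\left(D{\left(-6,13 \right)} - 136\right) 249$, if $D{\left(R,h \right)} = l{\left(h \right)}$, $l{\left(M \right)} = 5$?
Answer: $-32619$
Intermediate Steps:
$D{\left(R,h \right)} = 5$
$\left(D{\left(-6,13 \right)} - 136\right) 249 = \left(5 - 136\right) 249 = \left(-131\right) 249 = -32619$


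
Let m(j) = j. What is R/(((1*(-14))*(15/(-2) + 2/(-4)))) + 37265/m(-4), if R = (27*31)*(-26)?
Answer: -532591/56 ≈ -9510.5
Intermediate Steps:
R = -21762 (R = 837*(-26) = -21762)
R/(((1*(-14))*(15/(-2) + 2/(-4)))) + 37265/m(-4) = -21762*(-1/(14*(15/(-2) + 2/(-4)))) + 37265/(-4) = -21762*(-1/(14*(15*(-1/2) + 2*(-1/4)))) + 37265*(-1/4) = -21762*(-1/(14*(-15/2 - 1/2))) - 37265/4 = -21762/((-14*(-8))) - 37265/4 = -21762/112 - 37265/4 = -21762*1/112 - 37265/4 = -10881/56 - 37265/4 = -532591/56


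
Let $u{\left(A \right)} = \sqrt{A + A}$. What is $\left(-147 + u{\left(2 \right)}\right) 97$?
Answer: $-14065$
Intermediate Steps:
$u{\left(A \right)} = \sqrt{2} \sqrt{A}$ ($u{\left(A \right)} = \sqrt{2 A} = \sqrt{2} \sqrt{A}$)
$\left(-147 + u{\left(2 \right)}\right) 97 = \left(-147 + \sqrt{2} \sqrt{2}\right) 97 = \left(-147 + 2\right) 97 = \left(-145\right) 97 = -14065$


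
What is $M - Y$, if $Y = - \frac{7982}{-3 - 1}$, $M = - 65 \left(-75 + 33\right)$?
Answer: $\frac{1469}{2} \approx 734.5$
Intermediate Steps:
$M = 2730$ ($M = \left(-65\right) \left(-42\right) = 2730$)
$Y = \frac{3991}{2}$ ($Y = - \frac{7982}{-4} = \left(-7982\right) \left(- \frac{1}{4}\right) = \frac{3991}{2} \approx 1995.5$)
$M - Y = 2730 - \frac{3991}{2} = \frac{1469}{2}$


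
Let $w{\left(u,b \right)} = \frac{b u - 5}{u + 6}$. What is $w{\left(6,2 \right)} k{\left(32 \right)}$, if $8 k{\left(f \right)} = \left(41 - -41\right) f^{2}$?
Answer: $\frac{18368}{3} \approx 6122.7$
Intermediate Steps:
$w{\left(u,b \right)} = \frac{-5 + b u}{6 + u}$
$k{\left(f \right)} = \frac{41 f^{2}}{4}$ ($k{\left(f \right)} = \frac{\left(41 - -41\right) f^{2}}{8} = \frac{\left(41 + 41\right) f^{2}}{8} = \frac{82 f^{2}}{8} = \frac{41 f^{2}}{4}$)
$w{\left(6,2 \right)} k{\left(32 \right)} = \frac{-5 + 2 \cdot 6}{6 + 6} \frac{41 \cdot 32^{2}}{4} = \frac{-5 + 12}{12} \cdot \frac{41}{4} \cdot 1024 = \frac{1}{12} \cdot 7 \cdot 10496 = \frac{7}{12} \cdot 10496 = \frac{18368}{3}$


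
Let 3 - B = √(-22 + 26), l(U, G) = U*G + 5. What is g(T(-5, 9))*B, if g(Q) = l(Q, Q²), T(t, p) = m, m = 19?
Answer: 6864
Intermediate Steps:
l(U, G) = 5 + G*U (l(U, G) = G*U + 5 = 5 + G*U)
T(t, p) = 19
g(Q) = 5 + Q³ (g(Q) = 5 + Q²*Q = 5 + Q³)
B = 1 (B = 3 - √(-22 + 26) = 3 - √4 = 3 - 1*2 = 3 - 2 = 1)
g(T(-5, 9))*B = (5 + 19³)*1 = (5 + 6859)*1 = 6864*1 = 6864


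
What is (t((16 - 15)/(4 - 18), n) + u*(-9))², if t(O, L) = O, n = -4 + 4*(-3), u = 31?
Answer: 15264649/196 ≈ 77881.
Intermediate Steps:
n = -16 (n = -4 - 12 = -16)
(t((16 - 15)/(4 - 18), n) + u*(-9))² = ((16 - 15)/(4 - 18) + 31*(-9))² = (1/(-14) - 279)² = (1*(-1/14) - 279)² = (-1/14 - 279)² = (-3907/14)² = 15264649/196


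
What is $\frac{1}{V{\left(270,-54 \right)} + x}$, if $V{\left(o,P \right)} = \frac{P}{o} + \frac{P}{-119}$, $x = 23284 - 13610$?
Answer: $\frac{595}{5756181} \approx 0.00010337$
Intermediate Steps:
$x = 9674$ ($x = 23284 - 13610 = 9674$)
$V{\left(o,P \right)} = - \frac{P}{119} + \frac{P}{o}$ ($V{\left(o,P \right)} = \frac{P}{o} + P \left(- \frac{1}{119}\right) = \frac{P}{o} - \frac{P}{119} = - \frac{P}{119} + \frac{P}{o}$)
$\frac{1}{V{\left(270,-54 \right)} + x} = \frac{1}{\left(\left(- \frac{1}{119}\right) \left(-54\right) - \frac{54}{270}\right) + 9674} = \frac{1}{\left(\frac{54}{119} - \frac{1}{5}\right) + 9674} = \frac{1}{\frac{151}{595} + 9674} = \frac{1}{\frac{5756181}{595}} = \frac{595}{5756181}$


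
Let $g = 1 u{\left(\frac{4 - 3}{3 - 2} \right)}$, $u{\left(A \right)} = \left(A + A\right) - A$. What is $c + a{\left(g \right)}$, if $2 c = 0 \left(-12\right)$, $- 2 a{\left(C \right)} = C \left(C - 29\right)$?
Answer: $14$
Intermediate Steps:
$u{\left(A \right)} = A$ ($u{\left(A \right)} = 2 A - A = A$)
$g = 1$ ($g = 1 \frac{4 - 3}{3 - 2} = 1 \cdot 1 \cdot 1^{-1} = 1 \cdot 1 \cdot 1 = 1 \cdot 1 = 1$)
$a{\left(C \right)} = - \frac{C \left(-29 + C\right)}{2}$ ($a{\left(C \right)} = - \frac{C \left(C - 29\right)}{2} = - \frac{C \left(-29 + C\right)}{2}$)
$c = 0$ ($c = \frac{0 \left(-12\right)}{2} = \frac{1}{2} \cdot 0 = 0$)
$c + a{\left(g \right)} = 0 + \frac{1}{2} \cdot 1 \left(29 - 1\right) = 0 + \frac{1}{2} \cdot 1 \cdot 28 = 0 + 14 = 14$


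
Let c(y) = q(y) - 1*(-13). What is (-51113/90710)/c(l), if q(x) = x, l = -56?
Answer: 51113/3900530 ≈ 0.013104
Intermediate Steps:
c(y) = 13 + y (c(y) = y - 1*(-13) = y + 13 = 13 + y)
(-51113/90710)/c(l) = (-51113/90710)/(13 - 56) = -51113*1/90710/(-43) = -51113/90710*(-1/43) = 51113/3900530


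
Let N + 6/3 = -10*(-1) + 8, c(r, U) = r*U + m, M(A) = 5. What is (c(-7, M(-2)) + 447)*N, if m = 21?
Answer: 6928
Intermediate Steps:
c(r, U) = 21 + U*r (c(r, U) = r*U + 21 = U*r + 21 = 21 + U*r)
N = 16 (N = -2 + (-10*(-1) + 8) = -2 + (10 + 8) = -2 + 18 = 16)
(c(-7, M(-2)) + 447)*N = ((21 + 5*(-7)) + 447)*16 = ((21 - 35) + 447)*16 = (-14 + 447)*16 = 433*16 = 6928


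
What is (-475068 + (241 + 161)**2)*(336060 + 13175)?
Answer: -109472600040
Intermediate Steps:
(-475068 + (241 + 161)**2)*(336060 + 13175) = (-475068 + 402**2)*349235 = (-475068 + 161604)*349235 = -313464*349235 = -109472600040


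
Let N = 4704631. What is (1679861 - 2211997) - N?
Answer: -5236767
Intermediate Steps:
(1679861 - 2211997) - N = (1679861 - 2211997) - 1*4704631 = -532136 - 4704631 = -5236767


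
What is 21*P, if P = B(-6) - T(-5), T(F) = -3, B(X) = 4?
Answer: 147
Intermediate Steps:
P = 7 (P = 4 - 1*(-3) = 4 + 3 = 7)
21*P = 21*7 = 147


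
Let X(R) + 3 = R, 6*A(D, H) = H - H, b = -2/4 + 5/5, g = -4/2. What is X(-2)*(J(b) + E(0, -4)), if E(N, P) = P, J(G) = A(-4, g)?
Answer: 20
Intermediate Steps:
g = -2 (g = -4*1/2 = -2)
b = 1/2 (b = -2*1/4 + 5*(1/5) = -1/2 + 1 = 1/2 ≈ 0.50000)
A(D, H) = 0 (A(D, H) = (H - H)/6 = (1/6)*0 = 0)
J(G) = 0
X(R) = -3 + R
X(-2)*(J(b) + E(0, -4)) = (-3 - 2)*(0 - 4) = -5*(-4) = 20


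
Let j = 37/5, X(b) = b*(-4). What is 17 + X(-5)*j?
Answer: 165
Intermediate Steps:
X(b) = -4*b
j = 37/5 (j = 37*(⅕) = 37/5 ≈ 7.4000)
17 + X(-5)*j = 17 - 4*(-5)*(37/5) = 17 + 20*(37/5) = 17 + 148 = 165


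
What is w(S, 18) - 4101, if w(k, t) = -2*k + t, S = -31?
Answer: -4021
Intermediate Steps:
w(k, t) = t - 2*k
w(S, 18) - 4101 = (18 - 2*(-31)) - 4101 = (18 + 62) - 4101 = 80 - 4101 = -4021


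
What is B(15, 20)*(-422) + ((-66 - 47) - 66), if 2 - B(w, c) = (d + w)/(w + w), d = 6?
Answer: -3638/5 ≈ -727.60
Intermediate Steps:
B(w, c) = 2 - (6 + w)/(2*w) (B(w, c) = 2 - (6 + w)/(w + w) = 2 - (6 + w)/(2*w))
B(15, 20)*(-422) + ((-66 - 47) - 66) = (3/2 - 3/15)*(-422) + ((-66 - 47) - 66) = (3/2 - 3*1/15)*(-422) + (-113 - 66) = (3/2 - ⅕)*(-422) - 179 = (13/10)*(-422) - 179 = -2743/5 - 179 = -3638/5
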